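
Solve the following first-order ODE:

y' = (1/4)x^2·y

Separating variables and integrating:
ln|y| = x^3/12 + C

General solution: y = Ce^(x^3/12)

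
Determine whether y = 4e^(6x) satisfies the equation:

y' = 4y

Verification:
y = 4e^(6x)
y' = 24e^(6x)
But 4y = 16e^(6x)
y' ≠ 4y — the derivative does not match

No, it is not a solution.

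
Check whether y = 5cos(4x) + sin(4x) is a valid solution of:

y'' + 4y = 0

Verification:
y'' = -80cos(4x) - 16sin(4x)
y'' + 4y ≠ 0 (frequency mismatch: got 16 instead of 4)

No, it is not a solution.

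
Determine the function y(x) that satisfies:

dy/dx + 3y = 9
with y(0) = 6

General solution: y = 3 + Ce^(-3x)
Applying y(0) = 6: C = 6 - 3 = 3
Particular solution: y = 3 + 3e^(-3x)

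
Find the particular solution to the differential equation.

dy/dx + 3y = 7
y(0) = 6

General solution: y = 7/3 + Ce^(-3x)
Applying y(0) = 6: C = 6 - 7/3 = 11/3
Particular solution: y = 7/3 + (11/3)e^(-3x)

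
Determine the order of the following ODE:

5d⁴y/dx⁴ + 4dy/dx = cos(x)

The order is 4 (highest derivative is of order 4).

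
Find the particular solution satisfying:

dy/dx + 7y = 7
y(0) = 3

General solution: y = 1 + Ce^(-7x)
Applying y(0) = 3: C = 3 - 1 = 2
Particular solution: y = 1 + 2e^(-7x)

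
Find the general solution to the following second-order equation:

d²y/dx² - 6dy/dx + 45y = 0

Characteristic equation: r² - 6r + 45 = 0
Roots: r = 3 ± 6i (complex conjugates)
General solution: y = e^(3x)(C₁cos(6x) + C₂sin(6x))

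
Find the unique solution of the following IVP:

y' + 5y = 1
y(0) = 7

General solution: y = 1/5 + Ce^(-5x)
Applying y(0) = 7: C = 7 - 1/5 = 34/5
Particular solution: y = 1/5 + (34/5)e^(-5x)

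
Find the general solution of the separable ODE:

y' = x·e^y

Separating variables and integrating:
-e^(-y) = x²/2 + C

General solution: y = -ln(C - x²/2)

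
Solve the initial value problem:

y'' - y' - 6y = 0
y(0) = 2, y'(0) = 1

General solution: y = C₁e^(3x) + C₂e^(-2x)
Applying ICs: C₁ = 1, C₂ = 1
Particular solution: y = e^(3x) + e^(-2x)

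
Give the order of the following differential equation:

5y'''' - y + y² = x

The order is 4 (highest derivative is of order 4).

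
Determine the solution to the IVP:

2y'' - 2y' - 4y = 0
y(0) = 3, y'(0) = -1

General solution: y = C₁e^(2x) + C₂e^(-x)
Applying ICs: C₁ = 2/3, C₂ = 7/3
Particular solution: y = (2/3)e^(2x) + (7/3)e^(-x)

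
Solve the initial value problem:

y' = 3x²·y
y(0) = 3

General solution: y = Ce^(x³)
Applying IC y(0) = 3:
Particular solution: y = 3e^(x³)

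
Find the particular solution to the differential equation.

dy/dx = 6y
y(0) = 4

General solution: y = Ce^(6x)
Applying IC y(0) = 4:
Particular solution: y = 4e^(6x)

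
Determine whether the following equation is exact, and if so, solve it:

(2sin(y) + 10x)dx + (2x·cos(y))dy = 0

Verify exactness: ∂M/∂y = ∂N/∂x ✓
Find F(x,y) such that ∂F/∂x = M, ∂F/∂y = N
Solution: 2x·sin(y) + 5x² = C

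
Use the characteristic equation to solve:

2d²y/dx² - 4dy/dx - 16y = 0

Characteristic equation: 2r² - 4r - 16 = 0
Divide by 2: r² - 2r - 8 = 0
Roots: r = 4, -2 (distinct real)
General solution: y = C₁e^(4x) + C₂e^(-2x)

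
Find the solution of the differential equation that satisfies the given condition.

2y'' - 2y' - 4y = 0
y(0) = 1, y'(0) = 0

General solution: y = C₁e^(2x) + C₂e^(-x)
Applying ICs: C₁ = 1/3, C₂ = 2/3
Particular solution: y = (1/3)e^(2x) + (2/3)e^(-x)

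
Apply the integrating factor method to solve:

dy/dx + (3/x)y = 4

Using integrating factor method:

General solution: y = x + Cx^(-3)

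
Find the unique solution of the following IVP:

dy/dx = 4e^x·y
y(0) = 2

General solution: y = Ce^(4e^x)
Applying IC y(0) = 2:
Particular solution: y = 2e^(4(e^x - 1))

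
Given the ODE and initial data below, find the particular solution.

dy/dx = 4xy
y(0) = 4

General solution: y = Ce^(2x²)
Applying IC y(0) = 4:
Particular solution: y = 4e^(2x²)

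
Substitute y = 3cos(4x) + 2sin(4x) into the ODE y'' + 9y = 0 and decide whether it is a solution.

Verification:
y'' = -48cos(4x) - 32sin(4x)
y'' + 9y ≠ 0 (frequency mismatch: got 16 instead of 9)

No, it is not a solution.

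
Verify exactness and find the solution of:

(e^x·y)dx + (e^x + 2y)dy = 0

Verify exactness: ∂M/∂y = ∂N/∂x ✓
Find F(x,y) such that ∂F/∂x = M, ∂F/∂y = N
Solution: e^x·y + y² = C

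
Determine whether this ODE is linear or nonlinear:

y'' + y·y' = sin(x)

Nonlinear (product y·y')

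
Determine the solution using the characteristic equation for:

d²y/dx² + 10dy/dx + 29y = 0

Characteristic equation: r² + 10r + 29 = 0
Roots: r = -5 ± 2i (complex conjugates)
General solution: y = e^(-5x)(C₁cos(2x) + C₂sin(2x))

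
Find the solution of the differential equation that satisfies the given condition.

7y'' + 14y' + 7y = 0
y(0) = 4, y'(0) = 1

General solution: y = (C₁ + C₂x)e^(-x)
Repeated root r = -1
Applying ICs: C₁ = 4, C₂ = 5
Particular solution: y = (4 + 5x)e^(-x)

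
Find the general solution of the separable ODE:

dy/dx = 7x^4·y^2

Separating variables and integrating:
-1/y = 7x^5/5 + C

General solution: y^-1 = (-7/5)x^5 + C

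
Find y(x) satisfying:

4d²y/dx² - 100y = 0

Characteristic equation: 4r² - 100 = 0
Divide by 4: r² - 25 = 0
Roots: r = 5, -5 (distinct real)
General solution: y = C₁e^(5x) + C₂e^(-5x)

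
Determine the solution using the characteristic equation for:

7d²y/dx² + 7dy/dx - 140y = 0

Characteristic equation: 7r² + 7r - 140 = 0
Divide by 7: r² + r - 20 = 0
Roots: r = 4, -5 (distinct real)
General solution: y = C₁e^(4x) + C₂e^(-5x)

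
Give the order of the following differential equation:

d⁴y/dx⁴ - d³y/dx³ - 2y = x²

The order is 4 (highest derivative is of order 4).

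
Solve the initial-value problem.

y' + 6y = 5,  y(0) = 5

General solution: y = 5/6 + Ce^(-6x)
Applying y(0) = 5: C = 5 - 5/6 = 25/6
Particular solution: y = 5/6 + (25/6)e^(-6x)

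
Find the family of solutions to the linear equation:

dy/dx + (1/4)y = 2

Using integrating factor method:

General solution: y = 8 + Ce^(-x/4)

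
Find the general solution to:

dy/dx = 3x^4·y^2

Separating variables and integrating:
-1/y = 3x^5/5 + C

General solution: y^-1 = (-3/5)x^5 + C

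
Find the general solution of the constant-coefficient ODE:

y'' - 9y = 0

Characteristic equation: r² - 9 = 0
Roots: r = 3, -3 (distinct real)
General solution: y = C₁e^(3x) + C₂e^(-3x)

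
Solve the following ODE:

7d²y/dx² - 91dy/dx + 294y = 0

Characteristic equation: 7r² - 91r + 294 = 0
Divide by 7: r² - 13r + 42 = 0
Roots: r = 6, 7 (distinct real)
General solution: y = C₁e^(6x) + C₂e^(7x)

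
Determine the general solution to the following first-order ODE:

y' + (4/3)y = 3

Using integrating factor method:

General solution: y = 9/4 + Ce^(-4x/3)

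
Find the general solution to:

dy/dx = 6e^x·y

Separating variables and integrating:
ln|y| = 6e^x + C

General solution: y = Ce^(6e^x)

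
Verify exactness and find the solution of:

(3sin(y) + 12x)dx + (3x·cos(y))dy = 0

Verify exactness: ∂M/∂y = ∂N/∂x ✓
Find F(x,y) such that ∂F/∂x = M, ∂F/∂y = N
Solution: 3x·sin(y) + 6x² = C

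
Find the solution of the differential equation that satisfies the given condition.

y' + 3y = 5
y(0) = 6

General solution: y = 5/3 + Ce^(-3x)
Applying y(0) = 6: C = 6 - 5/3 = 13/3
Particular solution: y = 5/3 + (13/3)e^(-3x)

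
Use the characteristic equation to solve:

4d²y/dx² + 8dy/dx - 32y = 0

Characteristic equation: 4r² + 8r - 32 = 0
Divide by 4: r² + 2r - 8 = 0
Roots: r = 2, -4 (distinct real)
General solution: y = C₁e^(2x) + C₂e^(-4x)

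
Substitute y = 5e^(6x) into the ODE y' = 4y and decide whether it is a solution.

Verification:
y = 5e^(6x)
y' = 30e^(6x)
But 4y = 20e^(6x)
y' ≠ 4y — the derivative does not match

No, it is not a solution.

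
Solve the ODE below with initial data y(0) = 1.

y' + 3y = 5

General solution: y = 5/3 + Ce^(-3x)
Applying y(0) = 1: C = 1 - 5/3 = -2/3
Particular solution: y = 5/3 - (2/3)e^(-3x)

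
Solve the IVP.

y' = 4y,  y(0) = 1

General solution: y = Ce^(4x)
Applying IC y(0) = 1:
Particular solution: y = e^(4x)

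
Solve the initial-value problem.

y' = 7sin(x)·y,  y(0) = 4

General solution: y = Ce^(-7cos(x))
Applying IC y(0) = 4:
Particular solution: y = 4e^(7(1-cos(x)))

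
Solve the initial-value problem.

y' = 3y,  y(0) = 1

General solution: y = Ce^(3x)
Applying IC y(0) = 1:
Particular solution: y = e^(3x)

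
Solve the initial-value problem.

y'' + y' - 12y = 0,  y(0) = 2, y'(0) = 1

General solution: y = C₁e^(3x) + C₂e^(-4x)
Applying ICs: C₁ = 9/7, C₂ = 5/7
Particular solution: y = (9/7)e^(3x) + (5/7)e^(-4x)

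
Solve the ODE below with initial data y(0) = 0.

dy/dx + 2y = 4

General solution: y = 2 + Ce^(-2x)
Applying y(0) = 0: C = 0 - 2 = -2
Particular solution: y = 2 - 2e^(-2x)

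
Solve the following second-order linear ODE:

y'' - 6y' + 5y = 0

Characteristic equation: r² - 6r + 5 = 0
Roots: r = 1, 5 (distinct real)
General solution: y = C₁e^x + C₂e^(5x)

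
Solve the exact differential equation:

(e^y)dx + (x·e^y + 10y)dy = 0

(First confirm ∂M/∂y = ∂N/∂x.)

Verify exactness: ∂M/∂y = ∂N/∂x ✓
Find F(x,y) such that ∂F/∂x = M, ∂F/∂y = N
Solution: x·e^y + 5y² = C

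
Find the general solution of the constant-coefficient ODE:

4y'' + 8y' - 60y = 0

Characteristic equation: 4r² + 8r - 60 = 0
Divide by 4: r² + 2r - 15 = 0
Roots: r = 3, -5 (distinct real)
General solution: y = C₁e^(3x) + C₂e^(-5x)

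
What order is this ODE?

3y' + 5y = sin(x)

The order is 1 (highest derivative is of order 1).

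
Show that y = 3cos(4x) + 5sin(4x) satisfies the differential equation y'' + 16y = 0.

Verification:
y'' = -48cos(4x) - 80sin(4x)
y'' + 16y = 0 ✓

Yes, it is a solution.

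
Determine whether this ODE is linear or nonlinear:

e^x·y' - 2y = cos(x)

Linear (y and its derivatives appear to the first power only, no products of y terms)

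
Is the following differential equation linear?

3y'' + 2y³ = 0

No. Nonlinear (y³ term)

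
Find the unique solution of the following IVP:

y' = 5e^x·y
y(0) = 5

General solution: y = Ce^(5e^x)
Applying IC y(0) = 5:
Particular solution: y = 5e^(5(e^x - 1))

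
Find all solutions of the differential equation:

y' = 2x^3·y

Separating variables and integrating:
ln|y| = x^4/2 + C

General solution: y = Ce^(x^4/2)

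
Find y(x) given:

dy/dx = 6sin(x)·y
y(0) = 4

General solution: y = Ce^(-6cos(x))
Applying IC y(0) = 4:
Particular solution: y = 4e^(6(1-cos(x)))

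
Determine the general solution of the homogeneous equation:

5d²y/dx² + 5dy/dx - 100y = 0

Characteristic equation: 5r² + 5r - 100 = 0
Divide by 5: r² + r - 20 = 0
Roots: r = 4, -5 (distinct real)
General solution: y = C₁e^(4x) + C₂e^(-5x)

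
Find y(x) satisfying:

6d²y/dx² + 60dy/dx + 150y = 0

Characteristic equation: 6r² + 60r + 150 = 0
Divide by 6: r² + 10r + 25 = 0
Factored: (r + 5)² = 0
Repeated root: r = -5
General solution: y = (C₁ + C₂x)e^(-5x)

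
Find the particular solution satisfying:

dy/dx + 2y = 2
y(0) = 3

General solution: y = 1 + Ce^(-2x)
Applying y(0) = 3: C = 3 - 1 = 2
Particular solution: y = 1 + 2e^(-2x)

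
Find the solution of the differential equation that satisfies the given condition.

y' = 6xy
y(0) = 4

General solution: y = Ce^(3x²)
Applying IC y(0) = 4:
Particular solution: y = 4e^(3x²)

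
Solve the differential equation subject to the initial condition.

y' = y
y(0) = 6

General solution: y = Ce^x
Applying IC y(0) = 6:
Particular solution: y = 6e^x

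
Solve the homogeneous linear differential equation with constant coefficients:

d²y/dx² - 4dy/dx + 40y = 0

Characteristic equation: r² - 4r + 40 = 0
Roots: r = 2 ± 6i (complex conjugates)
General solution: y = e^(2x)(C₁cos(6x) + C₂sin(6x))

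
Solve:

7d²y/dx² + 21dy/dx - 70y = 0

Characteristic equation: 7r² + 21r - 70 = 0
Divide by 7: r² + 3r - 10 = 0
Roots: r = 2, -5 (distinct real)
General solution: y = C₁e^(2x) + C₂e^(-5x)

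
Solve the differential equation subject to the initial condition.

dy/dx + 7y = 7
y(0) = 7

General solution: y = 1 + Ce^(-7x)
Applying y(0) = 7: C = 7 - 1 = 6
Particular solution: y = 1 + 6e^(-7x)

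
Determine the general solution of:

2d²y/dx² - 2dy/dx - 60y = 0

Characteristic equation: 2r² - 2r - 60 = 0
Divide by 2: r² - r - 30 = 0
Roots: r = 6, -5 (distinct real)
General solution: y = C₁e^(6x) + C₂e^(-5x)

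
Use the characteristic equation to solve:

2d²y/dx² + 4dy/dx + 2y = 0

Characteristic equation: 2r² + 4r + 2 = 0
Divide by 2: r² + 2r + 1 = 0
Factored: (r + 1)² = 0
Repeated root: r = -1
General solution: y = (C₁ + C₂x)e^(-x)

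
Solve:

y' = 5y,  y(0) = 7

General solution: y = Ce^(5x)
Applying IC y(0) = 7:
Particular solution: y = 7e^(5x)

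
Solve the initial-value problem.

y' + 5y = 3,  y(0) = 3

General solution: y = 3/5 + Ce^(-5x)
Applying y(0) = 3: C = 3 - 3/5 = 12/5
Particular solution: y = 3/5 + (12/5)e^(-5x)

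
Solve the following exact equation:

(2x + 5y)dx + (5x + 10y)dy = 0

Verify exactness: ∂M/∂y = ∂N/∂x ✓
Find F(x,y) such that ∂F/∂x = M, ∂F/∂y = N
Solution: x² + 5xy + 5y² = C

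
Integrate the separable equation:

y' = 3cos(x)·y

Separating variables and integrating:
ln|y| = 3sin(x) + C

General solution: y = Ce^(3sin(x))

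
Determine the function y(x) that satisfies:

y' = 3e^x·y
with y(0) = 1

General solution: y = Ce^(3e^x)
Applying IC y(0) = 1:
Particular solution: y = e^(3(e^x - 1))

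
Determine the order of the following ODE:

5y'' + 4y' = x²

The order is 2 (highest derivative is of order 2).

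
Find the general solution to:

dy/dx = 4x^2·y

Separating variables and integrating:
ln|y| = 4x^3/3 + C

General solution: y = Ce^(4x^3/3)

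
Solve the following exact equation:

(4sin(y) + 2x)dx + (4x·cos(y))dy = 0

Verify exactness: ∂M/∂y = ∂N/∂x ✓
Find F(x,y) such that ∂F/∂x = M, ∂F/∂y = N
Solution: 4x·sin(y) + x² = C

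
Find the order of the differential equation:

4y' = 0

The order is 1 (highest derivative is of order 1).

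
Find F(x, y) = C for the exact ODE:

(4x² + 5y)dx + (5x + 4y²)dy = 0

Verify exactness: ∂M/∂y = ∂N/∂x ✓
Find F(x,y) such that ∂F/∂x = M, ∂F/∂y = N
Solution: 4x³/3 + 5xy + 4y³/3 = C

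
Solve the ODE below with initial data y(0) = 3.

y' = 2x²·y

General solution: y = Ce^(2x³/3)
Applying IC y(0) = 3:
Particular solution: y = 3e^(2x³/3)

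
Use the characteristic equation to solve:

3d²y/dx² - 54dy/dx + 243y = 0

Characteristic equation: 3r² - 54r + 243 = 0
Divide by 3: r² - 18r + 81 = 0
Factored: (r - 9)² = 0
Repeated root: r = 9
General solution: y = (C₁ + C₂x)e^(9x)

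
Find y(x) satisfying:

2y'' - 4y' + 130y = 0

Characteristic equation: 2r² - 4r + 130 = 0
Divide by 2: r² - 2r + 65 = 0
Roots: r = 1 ± 8i (complex conjugates)
General solution: y = e^x(C₁cos(8x) + C₂sin(8x))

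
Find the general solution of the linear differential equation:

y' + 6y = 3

Using integrating factor method:

General solution: y = 1/2 + Ce^(-6x)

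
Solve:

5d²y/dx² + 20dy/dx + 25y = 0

Characteristic equation: 5r² + 20r + 25 = 0
Divide by 5: r² + 4r + 5 = 0
Roots: r = -2 ± i (complex conjugates)
General solution: y = e^(-2x)(C₁cos(x) + C₂sin(x))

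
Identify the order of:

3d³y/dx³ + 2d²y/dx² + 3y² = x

The order is 3 (highest derivative is of order 3).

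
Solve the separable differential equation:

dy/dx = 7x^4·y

Separating variables and integrating:
ln|y| = 7x^5/5 + C

General solution: y = Ce^(7x^5/5)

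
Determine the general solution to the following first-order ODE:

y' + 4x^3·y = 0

Using integrating factor method:

General solution: y = Ce^(-x^4)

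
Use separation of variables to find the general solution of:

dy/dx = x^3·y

Separating variables and integrating:
ln|y| = x^4/4 + C

General solution: y = Ce^(x^4/4)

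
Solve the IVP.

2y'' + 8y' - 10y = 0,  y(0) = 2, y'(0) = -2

General solution: y = C₁e^x + C₂e^(-5x)
Applying ICs: C₁ = 4/3, C₂ = 2/3
Particular solution: y = (4/3)e^x + (2/3)e^(-5x)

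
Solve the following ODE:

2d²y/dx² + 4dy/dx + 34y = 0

Characteristic equation: 2r² + 4r + 34 = 0
Divide by 2: r² + 2r + 17 = 0
Roots: r = -1 ± 4i (complex conjugates)
General solution: y = e^(-x)(C₁cos(4x) + C₂sin(4x))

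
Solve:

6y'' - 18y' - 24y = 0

Characteristic equation: 6r² - 18r - 24 = 0
Divide by 6: r² - 3r - 4 = 0
Roots: r = 4, -1 (distinct real)
General solution: y = C₁e^(4x) + C₂e^(-x)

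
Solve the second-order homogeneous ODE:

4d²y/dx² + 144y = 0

Characteristic equation: 4r² + 144 = 0
Divide by 4: r² + 36 = 0
Roots: r = ±6i (complex conjugates)
General solution: y = C₁cos(6x) + C₂sin(6x)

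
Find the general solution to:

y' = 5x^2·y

Separating variables and integrating:
ln|y| = 5x^3/3 + C

General solution: y = Ce^(5x^3/3)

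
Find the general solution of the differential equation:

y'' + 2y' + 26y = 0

Characteristic equation: r² + 2r + 26 = 0
Roots: r = -1 ± 5i (complex conjugates)
General solution: y = e^(-x)(C₁cos(5x) + C₂sin(5x))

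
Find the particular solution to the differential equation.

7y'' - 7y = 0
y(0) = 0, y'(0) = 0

General solution: y = C₁e^x + C₂e^(-x)
Applying ICs: C₁ = 0, C₂ = 0
Particular solution: y = 0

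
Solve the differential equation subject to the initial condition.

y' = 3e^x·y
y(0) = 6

General solution: y = Ce^(3e^x)
Applying IC y(0) = 6:
Particular solution: y = 6e^(3(e^x - 1))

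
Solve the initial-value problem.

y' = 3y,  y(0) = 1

General solution: y = Ce^(3x)
Applying IC y(0) = 1:
Particular solution: y = e^(3x)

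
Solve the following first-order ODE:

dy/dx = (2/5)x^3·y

Separating variables and integrating:
ln|y| = x^4/10 + C

General solution: y = Ce^(x^4/10)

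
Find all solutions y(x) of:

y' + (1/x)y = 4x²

Using integrating factor method:

General solution: y = x^3 + C/x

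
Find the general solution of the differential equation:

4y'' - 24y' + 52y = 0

Characteristic equation: 4r² - 24r + 52 = 0
Divide by 4: r² - 6r + 13 = 0
Roots: r = 3 ± 2i (complex conjugates)
General solution: y = e^(3x)(C₁cos(2x) + C₂sin(2x))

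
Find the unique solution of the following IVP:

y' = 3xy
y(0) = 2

General solution: y = Ce^(3x²/2)
Applying IC y(0) = 2:
Particular solution: y = 2e^(3x²/2)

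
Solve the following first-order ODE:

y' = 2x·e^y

Separating variables and integrating:
-e^(-y) = x² + C

General solution: y = -ln(C - x²)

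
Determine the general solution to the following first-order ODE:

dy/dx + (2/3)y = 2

Using integrating factor method:

General solution: y = 3 + Ce^(-2x/3)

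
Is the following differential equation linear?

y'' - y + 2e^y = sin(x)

No. Nonlinear (e^y is nonlinear in y)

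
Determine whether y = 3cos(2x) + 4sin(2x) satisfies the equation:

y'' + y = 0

Verification:
y'' = -12cos(2x) - 16sin(2x)
y'' + y ≠ 0 (frequency mismatch: got 4 instead of 1)

No, it is not a solution.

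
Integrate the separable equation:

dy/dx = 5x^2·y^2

Separating variables and integrating:
-1/y = 5x^3/3 + C

General solution: y^-1 = (-5/3)x^3 + C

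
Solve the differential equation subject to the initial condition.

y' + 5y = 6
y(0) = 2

General solution: y = 6/5 + Ce^(-5x)
Applying y(0) = 2: C = 2 - 6/5 = 4/5
Particular solution: y = 6/5 + (4/5)e^(-5x)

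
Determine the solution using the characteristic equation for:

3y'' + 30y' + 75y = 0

Characteristic equation: 3r² + 30r + 75 = 0
Divide by 3: r² + 10r + 25 = 0
Factored: (r + 5)² = 0
Repeated root: r = -5
General solution: y = (C₁ + C₂x)e^(-5x)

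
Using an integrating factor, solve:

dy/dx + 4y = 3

Using integrating factor method:

General solution: y = 3/4 + Ce^(-4x)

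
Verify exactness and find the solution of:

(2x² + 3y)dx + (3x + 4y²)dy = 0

Verify exactness: ∂M/∂y = ∂N/∂x ✓
Find F(x,y) such that ∂F/∂x = M, ∂F/∂y = N
Solution: 2x³/3 + 3xy + 4y³/3 = C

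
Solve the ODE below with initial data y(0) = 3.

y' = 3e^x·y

General solution: y = Ce^(3e^x)
Applying IC y(0) = 3:
Particular solution: y = 3e^(3(e^x - 1))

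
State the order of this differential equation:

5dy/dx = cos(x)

The order is 1 (highest derivative is of order 1).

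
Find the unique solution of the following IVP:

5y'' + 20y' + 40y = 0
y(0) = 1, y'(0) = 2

General solution: y = e^(-2x)(C₁cos(2x) + C₂sin(2x))
Complex roots r = -2 ± 2i
Applying ICs: C₁ = 1, C₂ = 2
Particular solution: y = e^(-2x)(cos(2x) + 2sin(2x))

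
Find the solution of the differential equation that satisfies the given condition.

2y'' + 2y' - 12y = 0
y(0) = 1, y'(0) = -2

General solution: y = C₁e^(2x) + C₂e^(-3x)
Applying ICs: C₁ = 1/5, C₂ = 4/5
Particular solution: y = (1/5)e^(2x) + (4/5)e^(-3x)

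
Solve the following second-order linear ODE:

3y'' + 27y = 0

Characteristic equation: 3r² + 27 = 0
Divide by 3: r² + 9 = 0
Roots: r = ±3i (complex conjugates)
General solution: y = C₁cos(3x) + C₂sin(3x)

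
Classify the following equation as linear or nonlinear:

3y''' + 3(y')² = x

Nonlinear ((y')² term)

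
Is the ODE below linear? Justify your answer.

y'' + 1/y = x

No. Nonlinear (1/y term)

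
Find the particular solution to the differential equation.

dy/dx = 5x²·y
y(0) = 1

General solution: y = Ce^(5x³/3)
Applying IC y(0) = 1:
Particular solution: y = e^(5x³/3)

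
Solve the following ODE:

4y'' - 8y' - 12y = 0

Characteristic equation: 4r² - 8r - 12 = 0
Divide by 4: r² - 2r - 3 = 0
Roots: r = 3, -1 (distinct real)
General solution: y = C₁e^(3x) + C₂e^(-x)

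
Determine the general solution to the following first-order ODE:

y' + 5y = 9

Using integrating factor method:

General solution: y = 9/5 + Ce^(-5x)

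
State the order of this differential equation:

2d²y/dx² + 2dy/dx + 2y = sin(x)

The order is 2 (highest derivative is of order 2).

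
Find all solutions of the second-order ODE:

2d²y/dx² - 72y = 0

Characteristic equation: 2r² - 72 = 0
Divide by 2: r² - 36 = 0
Roots: r = 6, -6 (distinct real)
General solution: y = C₁e^(6x) + C₂e^(-6x)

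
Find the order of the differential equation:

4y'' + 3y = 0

The order is 2 (highest derivative is of order 2).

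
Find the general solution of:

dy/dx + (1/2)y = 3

Using integrating factor method:

General solution: y = 6 + Ce^(-x/2)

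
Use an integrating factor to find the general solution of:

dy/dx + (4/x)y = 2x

Using integrating factor method:

General solution: y = (1/3)x^2 + Cx^(-4)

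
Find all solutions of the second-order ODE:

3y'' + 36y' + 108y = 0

Characteristic equation: 3r² + 36r + 108 = 0
Divide by 3: r² + 12r + 36 = 0
Factored: (r + 6)² = 0
Repeated root: r = -6
General solution: y = (C₁ + C₂x)e^(-6x)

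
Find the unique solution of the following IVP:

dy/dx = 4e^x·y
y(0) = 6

General solution: y = Ce^(4e^x)
Applying IC y(0) = 6:
Particular solution: y = 6e^(4(e^x - 1))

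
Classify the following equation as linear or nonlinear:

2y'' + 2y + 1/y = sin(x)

Nonlinear (1/y term)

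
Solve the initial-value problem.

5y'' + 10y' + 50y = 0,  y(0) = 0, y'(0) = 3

General solution: y = e^(-x)(C₁cos(3x) + C₂sin(3x))
Complex roots r = -1 ± 3i
Applying ICs: C₁ = 0, C₂ = 1
Particular solution: y = e^(-x)(sin(3x))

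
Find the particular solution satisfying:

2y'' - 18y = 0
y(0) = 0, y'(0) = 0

General solution: y = C₁e^(3x) + C₂e^(-3x)
Applying ICs: C₁ = 0, C₂ = 0
Particular solution: y = 0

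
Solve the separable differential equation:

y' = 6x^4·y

Separating variables and integrating:
ln|y| = 6x^5/5 + C

General solution: y = Ce^(6x^5/5)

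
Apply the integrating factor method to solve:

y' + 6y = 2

Using integrating factor method:

General solution: y = 1/3 + Ce^(-6x)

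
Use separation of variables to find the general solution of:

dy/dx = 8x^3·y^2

Separating variables and integrating:
-1/y = 2x^4 + C

General solution: y^-1 = -2x^4 + C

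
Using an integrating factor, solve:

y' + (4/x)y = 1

Using integrating factor method:

General solution: y = (1/5)x + Cx^(-4)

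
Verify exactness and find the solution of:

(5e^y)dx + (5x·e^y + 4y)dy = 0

Verify exactness: ∂M/∂y = ∂N/∂x ✓
Find F(x,y) such that ∂F/∂x = M, ∂F/∂y = N
Solution: 5x·e^y + 2y² = C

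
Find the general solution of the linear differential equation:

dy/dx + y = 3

Using integrating factor method:

General solution: y = 3 + Ce^(-x)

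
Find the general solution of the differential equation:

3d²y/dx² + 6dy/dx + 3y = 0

Characteristic equation: 3r² + 6r + 3 = 0
Divide by 3: r² + 2r + 1 = 0
Factored: (r + 1)² = 0
Repeated root: r = -1
General solution: y = (C₁ + C₂x)e^(-x)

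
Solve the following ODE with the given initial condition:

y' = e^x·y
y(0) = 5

General solution: y = Ce^(e^x)
Applying IC y(0) = 5:
Particular solution: y = 5e^(e^x - 1)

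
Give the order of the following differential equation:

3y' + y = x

The order is 1 (highest derivative is of order 1).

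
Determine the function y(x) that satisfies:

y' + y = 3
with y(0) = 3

General solution: y = 3 + Ce^(-x)
Applying y(0) = 3: C = 3 - 3 = 0
Particular solution: y = 3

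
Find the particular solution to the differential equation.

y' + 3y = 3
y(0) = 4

General solution: y = 1 + Ce^(-3x)
Applying y(0) = 4: C = 4 - 1 = 3
Particular solution: y = 1 + 3e^(-3x)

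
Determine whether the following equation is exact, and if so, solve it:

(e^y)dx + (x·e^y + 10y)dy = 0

Verify exactness: ∂M/∂y = ∂N/∂x ✓
Find F(x,y) such that ∂F/∂x = M, ∂F/∂y = N
Solution: x·e^y + 5y² = C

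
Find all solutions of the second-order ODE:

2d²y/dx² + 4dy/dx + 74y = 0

Characteristic equation: 2r² + 4r + 74 = 0
Divide by 2: r² + 2r + 37 = 0
Roots: r = -1 ± 6i (complex conjugates)
General solution: y = e^(-x)(C₁cos(6x) + C₂sin(6x))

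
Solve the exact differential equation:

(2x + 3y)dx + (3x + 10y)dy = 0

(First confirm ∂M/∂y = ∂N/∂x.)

Verify exactness: ∂M/∂y = ∂N/∂x ✓
Find F(x,y) such that ∂F/∂x = M, ∂F/∂y = N
Solution: x² + 3xy + 5y² = C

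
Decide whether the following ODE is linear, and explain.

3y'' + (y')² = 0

Nonlinear ((y')² term)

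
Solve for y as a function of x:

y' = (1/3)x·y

Separating variables and integrating:
ln|y| = x^2/6 + C

General solution: y = Ce^(x^2/6)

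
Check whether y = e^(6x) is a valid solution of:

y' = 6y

Verification:
y = e^(6x)
y' = 6e^(6x)
6y = 6e^(6x)
y' = 6y ✓

Yes, it is a solution.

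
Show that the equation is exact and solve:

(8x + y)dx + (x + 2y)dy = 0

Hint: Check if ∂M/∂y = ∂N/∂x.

Verify exactness: ∂M/∂y = ∂N/∂x ✓
Find F(x,y) such that ∂F/∂x = M, ∂F/∂y = N
Solution: 4x² + xy + y² = C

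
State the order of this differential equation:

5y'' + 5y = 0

The order is 2 (highest derivative is of order 2).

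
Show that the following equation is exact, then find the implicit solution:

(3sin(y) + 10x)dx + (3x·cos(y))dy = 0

Verify exactness: ∂M/∂y = ∂N/∂x ✓
Find F(x,y) such that ∂F/∂x = M, ∂F/∂y = N
Solution: 3x·sin(y) + 5x² = C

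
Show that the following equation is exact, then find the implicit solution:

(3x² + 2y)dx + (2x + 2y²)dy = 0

Verify exactness: ∂M/∂y = ∂N/∂x ✓
Find F(x,y) such that ∂F/∂x = M, ∂F/∂y = N
Solution: x³ + 2xy + 2y³/3 = C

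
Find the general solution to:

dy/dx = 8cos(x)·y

Separating variables and integrating:
ln|y| = 8sin(x) + C

General solution: y = Ce^(8sin(x))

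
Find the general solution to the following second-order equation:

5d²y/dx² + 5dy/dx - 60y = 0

Characteristic equation: 5r² + 5r - 60 = 0
Divide by 5: r² + r - 12 = 0
Roots: r = 3, -4 (distinct real)
General solution: y = C₁e^(3x) + C₂e^(-4x)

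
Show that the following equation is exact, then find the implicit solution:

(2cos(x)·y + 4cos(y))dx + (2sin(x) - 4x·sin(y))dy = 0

Verify exactness: ∂M/∂y = ∂N/∂x ✓
Find F(x,y) such that ∂F/∂x = M, ∂F/∂y = N
Solution: 2sin(x)·y + 4x·cos(y) = C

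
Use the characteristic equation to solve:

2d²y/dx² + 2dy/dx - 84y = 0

Characteristic equation: 2r² + 2r - 84 = 0
Divide by 2: r² + r - 42 = 0
Roots: r = 6, -7 (distinct real)
General solution: y = C₁e^(6x) + C₂e^(-7x)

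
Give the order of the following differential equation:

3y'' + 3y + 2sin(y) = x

The order is 2 (highest derivative is of order 2).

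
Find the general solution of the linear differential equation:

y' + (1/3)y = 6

Using integrating factor method:

General solution: y = 18 + Ce^(-x/3)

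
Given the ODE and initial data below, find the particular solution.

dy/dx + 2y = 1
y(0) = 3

General solution: y = 1/2 + Ce^(-2x)
Applying y(0) = 3: C = 3 - 1/2 = 5/2
Particular solution: y = 1/2 + (5/2)e^(-2x)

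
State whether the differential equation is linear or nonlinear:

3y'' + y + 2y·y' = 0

Nonlinear (product y·y')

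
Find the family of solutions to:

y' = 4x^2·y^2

Separating variables and integrating:
-1/y = 4x^3/3 + C

General solution: y^-1 = (-4/3)x^3 + C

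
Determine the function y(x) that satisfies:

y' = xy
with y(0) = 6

General solution: y = Ce^(x²/2)
Applying IC y(0) = 6:
Particular solution: y = 6e^(x²/2)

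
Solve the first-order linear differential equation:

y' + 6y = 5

Using integrating factor method:

General solution: y = 5/6 + Ce^(-6x)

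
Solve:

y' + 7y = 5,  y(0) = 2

General solution: y = 5/7 + Ce^(-7x)
Applying y(0) = 2: C = 2 - 5/7 = 9/7
Particular solution: y = 5/7 + (9/7)e^(-7x)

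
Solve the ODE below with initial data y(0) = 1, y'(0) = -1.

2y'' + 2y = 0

General solution: y = C₁cos(x) + C₂sin(x)
Complex roots r = ±i
Applying ICs: C₁ = 1, C₂ = -1
Particular solution: y = cos(x) - sin(x)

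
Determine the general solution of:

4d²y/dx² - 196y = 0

Characteristic equation: 4r² - 196 = 0
Divide by 4: r² - 49 = 0
Roots: r = 7, -7 (distinct real)
General solution: y = C₁e^(7x) + C₂e^(-7x)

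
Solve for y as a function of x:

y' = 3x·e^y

Separating variables and integrating:
-e^(-y) = 3x²/2 + C

General solution: y = -ln(C - 3x²/2)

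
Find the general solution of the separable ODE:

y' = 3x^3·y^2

Separating variables and integrating:
-1/y = 3x^4/4 + C

General solution: y^-1 = (-3/4)x^4 + C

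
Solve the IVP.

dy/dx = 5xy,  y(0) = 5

General solution: y = Ce^(5x²/2)
Applying IC y(0) = 5:
Particular solution: y = 5e^(5x²/2)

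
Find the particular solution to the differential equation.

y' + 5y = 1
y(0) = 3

General solution: y = 1/5 + Ce^(-5x)
Applying y(0) = 3: C = 3 - 1/5 = 14/5
Particular solution: y = 1/5 + (14/5)e^(-5x)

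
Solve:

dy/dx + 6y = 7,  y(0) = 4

General solution: y = 7/6 + Ce^(-6x)
Applying y(0) = 4: C = 4 - 7/6 = 17/6
Particular solution: y = 7/6 + (17/6)e^(-6x)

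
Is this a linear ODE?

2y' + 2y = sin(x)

Yes. Linear (y and its derivatives appear to the first power only, no products of y terms)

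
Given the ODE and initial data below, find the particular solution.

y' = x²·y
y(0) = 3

General solution: y = Ce^(x³/3)
Applying IC y(0) = 3:
Particular solution: y = 3e^(x³/3)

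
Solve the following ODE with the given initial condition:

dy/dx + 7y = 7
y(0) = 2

General solution: y = 1 + Ce^(-7x)
Applying y(0) = 2: C = 2 - 1 = 1
Particular solution: y = 1 + e^(-7x)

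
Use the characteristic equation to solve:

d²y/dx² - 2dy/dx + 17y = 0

Characteristic equation: r² - 2r + 17 = 0
Roots: r = 1 ± 4i (complex conjugates)
General solution: y = e^x(C₁cos(4x) + C₂sin(4x))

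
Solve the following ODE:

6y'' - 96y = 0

Characteristic equation: 6r² - 96 = 0
Divide by 6: r² - 16 = 0
Roots: r = 4, -4 (distinct real)
General solution: y = C₁e^(4x) + C₂e^(-4x)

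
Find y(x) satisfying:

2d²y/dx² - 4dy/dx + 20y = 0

Characteristic equation: 2r² - 4r + 20 = 0
Divide by 2: r² - 2r + 10 = 0
Roots: r = 1 ± 3i (complex conjugates)
General solution: y = e^x(C₁cos(3x) + C₂sin(3x))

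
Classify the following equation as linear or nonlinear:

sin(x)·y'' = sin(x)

Linear (y and its derivatives appear to the first power only, no products of y terms)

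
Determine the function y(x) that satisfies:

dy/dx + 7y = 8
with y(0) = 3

General solution: y = 8/7 + Ce^(-7x)
Applying y(0) = 3: C = 3 - 8/7 = 13/7
Particular solution: y = 8/7 + (13/7)e^(-7x)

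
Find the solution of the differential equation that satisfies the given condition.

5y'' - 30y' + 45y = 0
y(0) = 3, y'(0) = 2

General solution: y = (C₁ + C₂x)e^(3x)
Repeated root r = 3
Applying ICs: C₁ = 3, C₂ = -7
Particular solution: y = (3 - 7x)e^(3x)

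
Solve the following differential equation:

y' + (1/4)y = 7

Using integrating factor method:

General solution: y = 28 + Ce^(-x/4)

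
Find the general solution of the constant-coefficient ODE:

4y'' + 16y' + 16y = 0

Characteristic equation: 4r² + 16r + 16 = 0
Divide by 4: r² + 4r + 4 = 0
Factored: (r + 2)² = 0
Repeated root: r = -2
General solution: y = (C₁ + C₂x)e^(-2x)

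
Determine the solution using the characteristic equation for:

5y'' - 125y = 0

Characteristic equation: 5r² - 125 = 0
Divide by 5: r² - 25 = 0
Roots: r = 5, -5 (distinct real)
General solution: y = C₁e^(5x) + C₂e^(-5x)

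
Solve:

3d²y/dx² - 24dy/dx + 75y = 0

Characteristic equation: 3r² - 24r + 75 = 0
Divide by 3: r² - 8r + 25 = 0
Roots: r = 4 ± 3i (complex conjugates)
General solution: y = e^(4x)(C₁cos(3x) + C₂sin(3x))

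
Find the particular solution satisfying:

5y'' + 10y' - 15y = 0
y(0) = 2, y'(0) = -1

General solution: y = C₁e^x + C₂e^(-3x)
Applying ICs: C₁ = 5/4, C₂ = 3/4
Particular solution: y = (5/4)e^x + (3/4)e^(-3x)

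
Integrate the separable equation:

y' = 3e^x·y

Separating variables and integrating:
ln|y| = 3e^x + C

General solution: y = Ce^(3e^x)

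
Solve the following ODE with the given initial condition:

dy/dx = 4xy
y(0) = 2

General solution: y = Ce^(2x²)
Applying IC y(0) = 2:
Particular solution: y = 2e^(2x²)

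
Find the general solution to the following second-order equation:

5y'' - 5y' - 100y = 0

Characteristic equation: 5r² - 5r - 100 = 0
Divide by 5: r² - r - 20 = 0
Roots: r = 5, -4 (distinct real)
General solution: y = C₁e^(5x) + C₂e^(-4x)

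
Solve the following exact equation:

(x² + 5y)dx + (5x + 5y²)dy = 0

Verify exactness: ∂M/∂y = ∂N/∂x ✓
Find F(x,y) such that ∂F/∂x = M, ∂F/∂y = N
Solution: x³/3 + 5xy + 5y³/3 = C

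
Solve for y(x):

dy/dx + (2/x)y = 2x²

Using integrating factor method:

General solution: y = (2/5)x^3 + Cx^(-2)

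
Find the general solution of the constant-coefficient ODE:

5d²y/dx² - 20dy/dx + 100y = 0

Characteristic equation: 5r² - 20r + 100 = 0
Divide by 5: r² - 4r + 20 = 0
Roots: r = 2 ± 4i (complex conjugates)
General solution: y = e^(2x)(C₁cos(4x) + C₂sin(4x))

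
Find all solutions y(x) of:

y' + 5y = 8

Using integrating factor method:

General solution: y = 8/5 + Ce^(-5x)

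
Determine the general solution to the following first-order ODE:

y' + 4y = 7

Using integrating factor method:

General solution: y = 7/4 + Ce^(-4x)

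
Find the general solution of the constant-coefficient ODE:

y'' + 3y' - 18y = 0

Characteristic equation: r² + 3r - 18 = 0
Roots: r = 3, -6 (distinct real)
General solution: y = C₁e^(3x) + C₂e^(-6x)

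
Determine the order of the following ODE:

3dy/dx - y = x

The order is 1 (highest derivative is of order 1).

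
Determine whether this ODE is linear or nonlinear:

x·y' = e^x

Linear (y and its derivatives appear to the first power only, no products of y terms)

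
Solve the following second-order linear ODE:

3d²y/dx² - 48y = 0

Characteristic equation: 3r² - 48 = 0
Divide by 3: r² - 16 = 0
Roots: r = 4, -4 (distinct real)
General solution: y = C₁e^(4x) + C₂e^(-4x)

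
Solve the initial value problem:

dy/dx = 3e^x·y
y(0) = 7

General solution: y = Ce^(3e^x)
Applying IC y(0) = 7:
Particular solution: y = 7e^(3(e^x - 1))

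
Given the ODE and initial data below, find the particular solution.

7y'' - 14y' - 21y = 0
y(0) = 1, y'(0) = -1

General solution: y = C₁e^(3x) + C₂e^(-x)
Applying ICs: C₁ = 0, C₂ = 1
Particular solution: y = e^(-x)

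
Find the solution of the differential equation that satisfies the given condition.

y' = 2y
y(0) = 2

General solution: y = Ce^(2x)
Applying IC y(0) = 2:
Particular solution: y = 2e^(2x)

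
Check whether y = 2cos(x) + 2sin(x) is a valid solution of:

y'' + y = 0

Verification:
y'' = -2cos(x) - 2sin(x)
y'' + y = 0 ✓

Yes, it is a solution.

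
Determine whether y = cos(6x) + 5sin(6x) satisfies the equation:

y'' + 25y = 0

Verification:
y'' = -36cos(6x) - 180sin(6x)
y'' + 25y ≠ 0 (frequency mismatch: got 36 instead of 25)

No, it is not a solution.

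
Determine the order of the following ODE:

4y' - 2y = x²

The order is 1 (highest derivative is of order 1).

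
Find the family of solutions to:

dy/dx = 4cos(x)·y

Separating variables and integrating:
ln|y| = 4sin(x) + C

General solution: y = Ce^(4sin(x))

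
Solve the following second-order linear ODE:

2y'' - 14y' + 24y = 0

Characteristic equation: 2r² - 14r + 24 = 0
Divide by 2: r² - 7r + 12 = 0
Roots: r = 3, 4 (distinct real)
General solution: y = C₁e^(3x) + C₂e^(4x)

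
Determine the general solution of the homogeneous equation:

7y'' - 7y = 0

Characteristic equation: 7r² - 7 = 0
Divide by 7: r² - 1 = 0
Roots: r = 1, -1 (distinct real)
General solution: y = C₁e^x + C₂e^(-x)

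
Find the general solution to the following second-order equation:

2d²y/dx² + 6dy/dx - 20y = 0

Characteristic equation: 2r² + 6r - 20 = 0
Divide by 2: r² + 3r - 10 = 0
Roots: r = 2, -5 (distinct real)
General solution: y = C₁e^(2x) + C₂e^(-5x)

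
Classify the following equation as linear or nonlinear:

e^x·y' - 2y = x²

Linear (y and its derivatives appear to the first power only, no products of y terms)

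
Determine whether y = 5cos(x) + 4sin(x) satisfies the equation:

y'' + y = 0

Verification:
y'' = -5cos(x) - 4sin(x)
y'' + y = 0 ✓

Yes, it is a solution.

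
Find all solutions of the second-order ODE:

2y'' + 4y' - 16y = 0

Characteristic equation: 2r² + 4r - 16 = 0
Divide by 2: r² + 2r - 8 = 0
Roots: r = 2, -4 (distinct real)
General solution: y = C₁e^(2x) + C₂e^(-4x)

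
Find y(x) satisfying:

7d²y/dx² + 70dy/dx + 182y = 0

Characteristic equation: 7r² + 70r + 182 = 0
Divide by 7: r² + 10r + 26 = 0
Roots: r = -5 ± i (complex conjugates)
General solution: y = e^(-5x)(C₁cos(x) + C₂sin(x))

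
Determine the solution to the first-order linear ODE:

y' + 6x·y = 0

Using integrating factor method:

General solution: y = Ce^(-3x^2)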